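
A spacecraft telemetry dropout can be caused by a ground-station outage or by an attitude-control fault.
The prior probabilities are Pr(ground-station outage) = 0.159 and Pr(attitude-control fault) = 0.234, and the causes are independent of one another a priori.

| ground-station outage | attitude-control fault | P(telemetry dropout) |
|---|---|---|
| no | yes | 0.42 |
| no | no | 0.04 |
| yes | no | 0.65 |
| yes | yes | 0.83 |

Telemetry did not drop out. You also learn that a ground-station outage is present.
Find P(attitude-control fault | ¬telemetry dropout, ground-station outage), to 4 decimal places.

P(¬telemetry dropout | ground-station outage) = 0.35·0.766 + 0.17·0.234 = 0.268100 + 0.039780 = 0.307880
Of this, 0.039780 comes from 0.17·0.234 (the attitude-control fault=true cases).
P(attitude-control fault | ¬telemetry dropout, ground-station outage) = 0.039780 / 0.307880 ≈ 0.1292

P(attitude-control fault | ¬telemetry dropout, ground-station outage) ≈ 0.1292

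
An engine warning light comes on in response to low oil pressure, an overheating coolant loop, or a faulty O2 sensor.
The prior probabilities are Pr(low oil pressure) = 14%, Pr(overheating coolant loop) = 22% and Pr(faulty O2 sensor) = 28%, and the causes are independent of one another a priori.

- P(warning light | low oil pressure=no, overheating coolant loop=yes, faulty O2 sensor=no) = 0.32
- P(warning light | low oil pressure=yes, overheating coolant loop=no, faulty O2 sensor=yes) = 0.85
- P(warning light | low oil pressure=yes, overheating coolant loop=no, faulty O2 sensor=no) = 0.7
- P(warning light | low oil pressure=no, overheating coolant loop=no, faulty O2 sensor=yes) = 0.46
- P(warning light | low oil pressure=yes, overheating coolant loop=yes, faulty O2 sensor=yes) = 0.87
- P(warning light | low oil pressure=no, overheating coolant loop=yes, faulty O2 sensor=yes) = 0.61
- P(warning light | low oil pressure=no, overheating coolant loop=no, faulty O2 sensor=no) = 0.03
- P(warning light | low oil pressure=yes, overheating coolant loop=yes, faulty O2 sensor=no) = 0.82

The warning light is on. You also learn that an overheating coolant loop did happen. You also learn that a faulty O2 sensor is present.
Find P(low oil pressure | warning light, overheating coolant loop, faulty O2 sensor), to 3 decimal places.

Weight on low oil pressure=true, given the evidence: 0.87×0.14 = 0.121800
Denominator P(warning light | overheating coolant loop, faulty O2 sensor): 0.61×0.86 + 0.87×0.14 = 0.646400
P(low oil pressure | warning light, overheating coolant loop, faulty O2 sensor) = 0.121800/0.646400 ≈ 0.188

P(low oil pressure | warning light, overheating coolant loop, faulty O2 sensor) ≈ 0.188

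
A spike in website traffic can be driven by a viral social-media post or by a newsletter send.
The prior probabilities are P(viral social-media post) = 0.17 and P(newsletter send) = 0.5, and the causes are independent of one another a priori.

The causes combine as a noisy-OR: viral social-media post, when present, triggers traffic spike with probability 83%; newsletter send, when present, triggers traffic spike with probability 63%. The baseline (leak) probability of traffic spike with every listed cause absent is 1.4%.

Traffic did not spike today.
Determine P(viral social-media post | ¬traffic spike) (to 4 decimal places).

Under noisy-OR, P(traffic spike | causes) = 1 − (1−0.014)·∏(1−qᵢ) over the active causes.
P(¬traffic spike) = 0.986·0.83·0.5 + 0.36482·0.83·0.5 + 0.16762·0.17·0.5 + 0.062019·0.17·0.5 = 0.409190 + 0.151400 + 0.014248 + 0.005272 = 0.580110
Restricting to configurations with viral social-media post present: 0.014248 + 0.005272 = 0.019520.
Hence the posterior is 0.019520/0.580110 ≈ 0.0336.

P(viral social-media post | ¬traffic spike) ≈ 0.0336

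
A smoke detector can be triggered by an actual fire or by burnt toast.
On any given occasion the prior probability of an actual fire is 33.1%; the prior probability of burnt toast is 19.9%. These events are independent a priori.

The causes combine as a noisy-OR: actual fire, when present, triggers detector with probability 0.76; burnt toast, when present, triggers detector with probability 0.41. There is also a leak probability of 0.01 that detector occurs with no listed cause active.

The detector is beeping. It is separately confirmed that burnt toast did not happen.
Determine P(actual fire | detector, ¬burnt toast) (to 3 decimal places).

Under noisy-OR, P(detector | causes) = 1 − (1−0.01)·∏(1−qᵢ) over the active causes.
P(detector | ¬burnt toast) = 0.01*0.669 + 0.7624*0.331 = 0.006690 + 0.252354 = 0.259044
Of this, 0.252354 comes from 0.7624*0.331 (the actual fire=true cases).
So P(actual fire | detector, ¬burnt toast) = 0.252354/0.259044 ≈ 0.974.

P(actual fire | detector, ¬burnt toast) ≈ 0.974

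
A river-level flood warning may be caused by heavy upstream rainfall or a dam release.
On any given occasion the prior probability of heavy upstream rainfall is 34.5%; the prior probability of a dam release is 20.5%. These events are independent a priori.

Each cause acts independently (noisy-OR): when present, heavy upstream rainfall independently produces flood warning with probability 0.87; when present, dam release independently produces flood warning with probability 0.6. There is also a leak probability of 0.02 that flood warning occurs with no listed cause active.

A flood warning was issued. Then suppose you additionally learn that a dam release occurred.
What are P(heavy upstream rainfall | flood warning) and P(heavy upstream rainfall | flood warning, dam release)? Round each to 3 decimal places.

Under noisy-OR, P(flood warning | causes) = 1 − (1−0.02)·∏(1−qᵢ) over the active causes.
By total probability over the 4 (heavy upstream rainfall, dam release) configurations:
  P(flood warning) = 0.02×0.655×0.795 + 0.608×0.655×0.205 + 0.8726×0.345×0.795 + 0.94904×0.345×0.205
        = 0.010415 + 0.081639 + 0.239332 + 0.067121 = 0.398507
Configurations with heavy upstream rainfall contribute 0.306453, so
  P(heavy upstream rainfall | flood warning) = 0.306453 / 0.398507 ≈ 0.769

With the extra evidence:
For the numerator, keep only heavy upstream rainfall=true terms: 0.94904×0.345 = 0.327419
Normalizer over all consistent configurations: 0.608×0.655 + 0.94904×0.345 = 0.725659
P(heavy upstream rainfall | flood warning, dam release) = 0.327419/0.725659 ≈ 0.451

P(heavy upstream rainfall | flood warning) ≈ 0.769; P(heavy upstream rainfall | flood warning, dam release) ≈ 0.451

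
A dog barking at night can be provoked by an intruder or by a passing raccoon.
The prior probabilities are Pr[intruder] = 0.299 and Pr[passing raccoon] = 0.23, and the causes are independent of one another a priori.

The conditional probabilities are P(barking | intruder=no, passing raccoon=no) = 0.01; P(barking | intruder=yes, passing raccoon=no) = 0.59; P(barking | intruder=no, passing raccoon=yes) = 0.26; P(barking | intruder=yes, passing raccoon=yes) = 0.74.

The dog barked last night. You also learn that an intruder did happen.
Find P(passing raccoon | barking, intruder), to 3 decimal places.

P(passing raccoon | barking, intruder) ≈ 0.273

Numerator (weight on configurations with passing raccoon): 0.74·0.23 = 0.170200
Normalizer over all consistent configurations: 0.59·0.77 + 0.74·0.23 = 0.624500
P(passing raccoon | barking, intruder) = 0.170200/0.624500 ≈ 0.273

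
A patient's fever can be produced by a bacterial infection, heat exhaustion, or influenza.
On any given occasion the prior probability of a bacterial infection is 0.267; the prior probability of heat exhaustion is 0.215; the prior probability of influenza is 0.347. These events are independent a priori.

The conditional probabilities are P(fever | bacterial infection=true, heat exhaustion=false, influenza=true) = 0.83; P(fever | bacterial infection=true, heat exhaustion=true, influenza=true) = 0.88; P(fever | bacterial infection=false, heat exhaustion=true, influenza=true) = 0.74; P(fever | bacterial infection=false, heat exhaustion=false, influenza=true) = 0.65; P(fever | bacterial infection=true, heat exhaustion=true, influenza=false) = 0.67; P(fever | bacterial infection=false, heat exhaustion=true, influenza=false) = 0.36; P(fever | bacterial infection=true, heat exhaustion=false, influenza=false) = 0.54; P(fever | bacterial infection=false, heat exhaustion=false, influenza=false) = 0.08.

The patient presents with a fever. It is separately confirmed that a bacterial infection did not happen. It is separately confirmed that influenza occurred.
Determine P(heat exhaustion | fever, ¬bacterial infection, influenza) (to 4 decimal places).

P(heat exhaustion | fever, ¬bacterial infection, influenza) ≈ 0.2377

Weight on heat exhaustion=true, given the evidence: 0.74×0.215 = 0.159100
The normalizing constant is 0.65×0.785 + 0.74×0.215 = 0.669350
P(heat exhaustion | fever, ¬bacterial infection, influenza) = 0.159100/0.669350 ≈ 0.2377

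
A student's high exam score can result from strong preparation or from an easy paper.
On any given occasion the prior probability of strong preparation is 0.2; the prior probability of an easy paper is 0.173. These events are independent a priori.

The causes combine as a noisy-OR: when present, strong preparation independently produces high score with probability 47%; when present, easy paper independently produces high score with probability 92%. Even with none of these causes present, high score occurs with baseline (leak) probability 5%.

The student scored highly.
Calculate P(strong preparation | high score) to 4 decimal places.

P(strong preparation | high score) ≈ 0.4174

Under noisy-OR, P(high score | causes) = 1 − (1−0.05)·∏(1−qᵢ) over the active causes.
By total probability over the 4 (strong preparation, easy paper) configurations:
  P(high score) = 0.05·0.8·0.827 + 0.924·0.8·0.173 + 0.4965·0.2·0.827 + 0.95972·0.2·0.173
        = 0.033080 + 0.127882 + 0.082121 + 0.033206 = 0.276289
Keeping only the strong preparation-present terms gives 0.115327, so
  P(strong preparation | high score) = 0.115327 / 0.276289 ≈ 0.4174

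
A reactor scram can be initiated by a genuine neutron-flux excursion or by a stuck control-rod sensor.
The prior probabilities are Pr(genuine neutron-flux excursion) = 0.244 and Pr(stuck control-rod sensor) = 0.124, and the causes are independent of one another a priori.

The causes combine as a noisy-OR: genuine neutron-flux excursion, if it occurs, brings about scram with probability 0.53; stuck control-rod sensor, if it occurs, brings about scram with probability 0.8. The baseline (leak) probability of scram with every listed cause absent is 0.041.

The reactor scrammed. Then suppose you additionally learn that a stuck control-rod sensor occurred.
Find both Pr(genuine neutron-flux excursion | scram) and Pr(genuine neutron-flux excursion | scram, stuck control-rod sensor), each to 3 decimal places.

Under noisy-OR, P(scram | causes) = 1 − (1−0.041)·∏(1−qᵢ) over the active causes.
By total probability over the 4 (genuine neutron-flux excursion, stuck control-rod sensor) configurations:
  P(scram) = 0.041×0.756×0.876 + 0.8082×0.756×0.124 + 0.54927×0.244×0.876 + 0.909854×0.244×0.124
        = 0.027152 + 0.075764 + 0.117403 + 0.027529 = 0.247848
The terms with genuine neutron-flux excursion present sum to 0.144932, so
  P(genuine neutron-flux excursion | scram) = 0.144932 / 0.247848 ≈ 0.585

Now condition on the additional information:
By total probability over both values of genuine neutron-flux excursion:
  P(scram | stuck control-rod sensor) = 0.8082·0.756 + 0.909854·0.244
        = 0.610999 + 0.222004 = 0.833003
The terms with genuine neutron-flux excursion present sum to 0.222004, so
  P(genuine neutron-flux excursion | scram, stuck control-rod sensor) = 0.222004 / 0.833003 ≈ 0.267

Pr(genuine neutron-flux excursion | scram) ≈ 0.585; Pr(genuine neutron-flux excursion | scram, stuck control-rod sensor) ≈ 0.267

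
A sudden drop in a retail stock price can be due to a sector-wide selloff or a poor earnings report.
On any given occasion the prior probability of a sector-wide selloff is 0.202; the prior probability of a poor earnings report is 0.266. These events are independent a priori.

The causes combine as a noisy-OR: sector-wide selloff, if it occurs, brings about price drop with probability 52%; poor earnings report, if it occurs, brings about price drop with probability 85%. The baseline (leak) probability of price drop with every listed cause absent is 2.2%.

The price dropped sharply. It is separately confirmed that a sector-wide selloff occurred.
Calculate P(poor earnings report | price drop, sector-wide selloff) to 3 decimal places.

P(poor earnings report | price drop, sector-wide selloff) ≈ 0.388

Under noisy-OR, P(price drop | causes) = 1 − (1−0.022)·∏(1−qᵢ) over the active causes.
Sum P(price drop|·) weighted by the priors over both values of poor earnings report:
  P(price drop | sector-wide selloff) = 0.53056·0.734 + 0.929584·0.266
        = 0.389431 + 0.247269 = 0.636700
Keeping only the poor earnings report-present terms gives 0.247269, so
  P(poor earnings report | price drop, sector-wide selloff) = 0.247269 / 0.636700 ≈ 0.388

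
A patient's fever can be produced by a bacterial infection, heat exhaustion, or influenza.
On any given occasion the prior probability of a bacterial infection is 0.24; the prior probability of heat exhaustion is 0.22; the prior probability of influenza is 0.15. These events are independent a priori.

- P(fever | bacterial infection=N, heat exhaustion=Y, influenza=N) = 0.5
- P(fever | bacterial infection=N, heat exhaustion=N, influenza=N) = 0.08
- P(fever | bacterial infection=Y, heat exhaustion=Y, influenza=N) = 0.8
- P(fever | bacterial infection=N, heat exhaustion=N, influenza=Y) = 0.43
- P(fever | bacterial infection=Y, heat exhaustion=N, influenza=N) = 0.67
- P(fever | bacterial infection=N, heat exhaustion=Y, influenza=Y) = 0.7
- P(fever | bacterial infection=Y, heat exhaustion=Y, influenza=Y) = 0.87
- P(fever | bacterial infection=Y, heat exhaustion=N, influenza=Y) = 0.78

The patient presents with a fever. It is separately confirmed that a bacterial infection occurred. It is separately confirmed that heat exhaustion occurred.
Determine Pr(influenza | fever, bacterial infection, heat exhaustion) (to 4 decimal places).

Enumerate both values of influenza and weight by the priors:
  P(fever | bacterial infection, heat exhaustion) = 0.8*0.85 + 0.87*0.15
        = 0.680000 + 0.130500 = 0.810500
Keeping only the influenza-present terms gives 0.130500, so
  P(influenza | fever, bacterial infection, heat exhaustion) = 0.130500 / 0.810500 ≈ 0.1610

Pr(influenza | fever, bacterial infection, heat exhaustion) ≈ 0.1610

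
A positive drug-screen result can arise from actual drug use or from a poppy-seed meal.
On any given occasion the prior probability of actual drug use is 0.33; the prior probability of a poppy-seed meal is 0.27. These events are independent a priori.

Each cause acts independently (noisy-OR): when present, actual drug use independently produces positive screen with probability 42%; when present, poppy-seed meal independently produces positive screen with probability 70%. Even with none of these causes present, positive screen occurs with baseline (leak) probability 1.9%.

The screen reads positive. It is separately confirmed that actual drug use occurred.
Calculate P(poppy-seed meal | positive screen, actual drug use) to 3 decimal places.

P(poppy-seed meal | positive screen, actual drug use) ≈ 0.416

Under noisy-OR, P(positive screen | causes) = 1 − (1−0.019)·∏(1−qᵢ) over the active causes.
Enumerate both values of poppy-seed meal and weight by the priors:
  P(positive screen | actual drug use) = 0.43102*0.73 + 0.829306*0.27
        = 0.314645 + 0.223913 = 0.538558
The terms with poppy-seed meal present sum to 0.223913, so
  P(poppy-seed meal | positive screen, actual drug use) = 0.223913 / 0.538558 ≈ 0.416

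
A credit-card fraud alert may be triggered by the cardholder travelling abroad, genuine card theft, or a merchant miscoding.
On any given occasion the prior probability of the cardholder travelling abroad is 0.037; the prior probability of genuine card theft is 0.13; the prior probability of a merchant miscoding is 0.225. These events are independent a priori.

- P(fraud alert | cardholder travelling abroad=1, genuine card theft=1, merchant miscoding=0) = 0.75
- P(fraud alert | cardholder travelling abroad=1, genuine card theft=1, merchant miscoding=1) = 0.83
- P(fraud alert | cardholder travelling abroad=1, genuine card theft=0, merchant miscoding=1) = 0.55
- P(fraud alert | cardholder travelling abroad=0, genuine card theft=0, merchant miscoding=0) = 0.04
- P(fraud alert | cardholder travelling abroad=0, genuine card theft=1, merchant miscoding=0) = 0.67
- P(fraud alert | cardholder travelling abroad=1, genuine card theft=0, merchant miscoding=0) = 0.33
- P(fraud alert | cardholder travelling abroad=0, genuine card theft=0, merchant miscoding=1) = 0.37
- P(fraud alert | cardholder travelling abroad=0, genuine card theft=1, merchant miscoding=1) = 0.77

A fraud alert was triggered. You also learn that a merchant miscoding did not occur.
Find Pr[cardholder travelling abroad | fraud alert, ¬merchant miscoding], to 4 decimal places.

Pr[cardholder travelling abroad | fraud alert, ¬merchant miscoding] ≈ 0.1081

Weight on cardholder travelling abroad=true, given the evidence: 0.010623 + 0.003607 = 0.014230
Denominator P(fraud alert | ¬merchant miscoding): 0.04·0.963·0.87 + 0.67·0.963·0.13 + 0.33·0.037·0.87 + 0.75·0.037·0.13 = 0.131619
Posterior = 0.014230 / 0.131619 ≈ 0.1081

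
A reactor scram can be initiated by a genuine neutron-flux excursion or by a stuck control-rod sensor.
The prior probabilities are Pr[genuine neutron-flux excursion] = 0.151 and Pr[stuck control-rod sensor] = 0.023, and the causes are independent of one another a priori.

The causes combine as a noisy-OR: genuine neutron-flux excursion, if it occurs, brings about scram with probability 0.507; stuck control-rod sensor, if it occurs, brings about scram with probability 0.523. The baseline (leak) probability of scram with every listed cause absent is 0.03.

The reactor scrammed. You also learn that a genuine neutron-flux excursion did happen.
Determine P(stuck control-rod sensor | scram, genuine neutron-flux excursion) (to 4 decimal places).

Under noisy-OR, P(scram | causes) = 1 − (1−0.03)·∏(1−qᵢ) over the active causes.
Numerator (weight on configurations with stuck control-rod sensor): 0.771894×0.023 = 0.017754
The normalizing constant is 0.52179×0.977 + 0.771894×0.023 = 0.527543
P(stuck control-rod sensor | scram, genuine neutron-flux excursion) = 0.017754/0.527543 ≈ 0.0337

P(stuck control-rod sensor | scram, genuine neutron-flux excursion) ≈ 0.0337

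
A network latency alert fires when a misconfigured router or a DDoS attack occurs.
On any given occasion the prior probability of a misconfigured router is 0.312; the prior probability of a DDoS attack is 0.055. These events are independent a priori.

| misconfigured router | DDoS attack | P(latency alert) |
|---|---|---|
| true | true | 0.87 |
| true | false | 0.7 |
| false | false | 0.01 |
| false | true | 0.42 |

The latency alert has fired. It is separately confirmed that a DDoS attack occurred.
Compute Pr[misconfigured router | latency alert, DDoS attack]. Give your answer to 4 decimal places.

P(latency alert | DDoS attack) = 0.42×0.688 + 0.87×0.312 = 0.288960 + 0.271440 = 0.560400
The misconfigured router-present share is 0.87×0.312 = 0.271440.
So P(misconfigured router | latency alert, DDoS attack) = 0.271440/0.560400 ≈ 0.4844.

Pr[misconfigured router | latency alert, DDoS attack] ≈ 0.4844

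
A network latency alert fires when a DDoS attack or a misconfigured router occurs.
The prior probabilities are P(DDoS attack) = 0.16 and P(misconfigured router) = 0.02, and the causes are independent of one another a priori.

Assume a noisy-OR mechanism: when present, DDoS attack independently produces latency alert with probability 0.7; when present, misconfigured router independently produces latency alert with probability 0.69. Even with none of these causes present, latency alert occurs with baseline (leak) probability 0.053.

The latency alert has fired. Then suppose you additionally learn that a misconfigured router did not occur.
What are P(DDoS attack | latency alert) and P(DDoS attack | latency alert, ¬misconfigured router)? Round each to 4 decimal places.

P(DDoS attack | latency alert) ≈ 0.6748; P(DDoS attack | latency alert, ¬misconfigured router) ≈ 0.7201

Under noisy-OR, P(latency alert | causes) = 1 − (1−0.053)·∏(1−qᵢ) over the active causes.
Enumerate the 4 (DDoS attack, misconfigured router) configurations and weight by the priors:
  P(latency alert) = 0.053·0.84·0.98 + 0.70643·0.84·0.02 + 0.7159·0.16·0.98 + 0.911929·0.16·0.02
        = 0.043630 + 0.011868 + 0.112253 + 0.002918 = 0.170669
The terms with DDoS attack present sum to 0.115171, so
  P(DDoS attack | latency alert) = 0.115171 / 0.170669 ≈ 0.6748

With the extra evidence:
Numerator (weight on configurations with DDoS attack): 0.7159×0.16 = 0.114544
Denominator P(latency alert | ¬misconfigured router): 0.053×0.84 + 0.7159×0.16 = 0.159064
Posterior = 0.114544 / 0.159064 ≈ 0.7201
Ruling out misconfigured router raises the posterior on DDoS attack — the flip side of explaining away.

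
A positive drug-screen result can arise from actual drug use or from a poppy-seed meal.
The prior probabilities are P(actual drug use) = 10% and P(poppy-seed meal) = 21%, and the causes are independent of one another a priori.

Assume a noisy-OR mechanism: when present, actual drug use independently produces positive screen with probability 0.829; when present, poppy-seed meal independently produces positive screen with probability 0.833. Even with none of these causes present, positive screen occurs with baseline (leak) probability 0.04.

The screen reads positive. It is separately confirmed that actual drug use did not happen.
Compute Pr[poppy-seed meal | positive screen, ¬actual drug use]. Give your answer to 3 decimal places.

Pr[poppy-seed meal | positive screen, ¬actual drug use] ≈ 0.848

Under noisy-OR, P(positive screen | causes) = 1 − (1−0.04)·∏(1−qᵢ) over the active causes.
P(positive screen | ¬actual drug use) = 0.04×0.79 + 0.83968×0.21 = 0.031600 + 0.176333 = 0.207933
Restricting to configurations with poppy-seed meal present: 0.83968×0.21 = 0.176333.
Hence the posterior is 0.176333/0.207933 ≈ 0.848.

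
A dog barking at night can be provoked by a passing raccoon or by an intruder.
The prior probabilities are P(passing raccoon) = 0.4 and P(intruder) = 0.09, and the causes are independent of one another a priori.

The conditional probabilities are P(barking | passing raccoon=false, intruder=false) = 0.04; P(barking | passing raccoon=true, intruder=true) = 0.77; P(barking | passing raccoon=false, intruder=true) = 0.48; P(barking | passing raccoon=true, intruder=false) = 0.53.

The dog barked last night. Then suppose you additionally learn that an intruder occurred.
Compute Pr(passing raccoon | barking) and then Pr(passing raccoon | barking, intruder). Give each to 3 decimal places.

By total probability over the 4 (passing raccoon, intruder) configurations:
  P(barking) = 0.04·0.6·0.91 + 0.48·0.6·0.09 + 0.53·0.4·0.91 + 0.77·0.4·0.09
        = 0.021840 + 0.025920 + 0.192920 + 0.027720 = 0.268400
The terms with passing raccoon present sum to 0.220640, so
  P(passing raccoon | barking) = 0.220640 / 0.268400 ≈ 0.822

Now also conditioning on intruder=true:
By total probability over both values of passing raccoon:
  P(barking | intruder) = 0.48*0.6 + 0.77*0.4
        = 0.288000 + 0.308000 = 0.596000
Configurations with passing raccoon contribute 0.308000, so
  P(passing raccoon | barking, intruder) = 0.308000 / 0.596000 ≈ 0.517

Pr(passing raccoon | barking) ≈ 0.822; Pr(passing raccoon | barking, intruder) ≈ 0.517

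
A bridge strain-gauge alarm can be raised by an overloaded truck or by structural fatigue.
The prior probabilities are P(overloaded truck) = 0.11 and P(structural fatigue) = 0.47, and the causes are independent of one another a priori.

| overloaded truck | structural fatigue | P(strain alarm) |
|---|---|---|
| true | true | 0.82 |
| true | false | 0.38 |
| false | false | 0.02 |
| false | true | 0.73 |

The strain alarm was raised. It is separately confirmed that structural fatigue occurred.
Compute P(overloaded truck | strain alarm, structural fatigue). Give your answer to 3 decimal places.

P(overloaded truck | strain alarm, structural fatigue) ≈ 0.122

P(strain alarm | structural fatigue) = 0.73×0.89 + 0.82×0.11 = 0.649700 + 0.090200 = 0.739900
The overloaded truck-present share is 0.82×0.11 = 0.090200.
So P(overloaded truck | strain alarm, structural fatigue) = 0.090200/0.739900 ≈ 0.122.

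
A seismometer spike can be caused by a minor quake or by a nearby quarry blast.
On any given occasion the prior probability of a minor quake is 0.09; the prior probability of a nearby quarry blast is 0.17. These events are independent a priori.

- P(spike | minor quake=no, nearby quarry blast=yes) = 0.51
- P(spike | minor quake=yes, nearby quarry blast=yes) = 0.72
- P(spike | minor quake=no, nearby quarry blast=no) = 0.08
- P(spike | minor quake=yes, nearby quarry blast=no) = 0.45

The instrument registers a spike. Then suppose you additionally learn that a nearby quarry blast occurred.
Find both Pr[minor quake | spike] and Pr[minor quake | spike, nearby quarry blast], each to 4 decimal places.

Pr[minor quake | spike] ≈ 0.2426; Pr[minor quake | spike, nearby quarry blast] ≈ 0.1225

P(spike) = 0.08·0.91·0.83 + 0.51·0.91·0.17 + 0.45·0.09·0.83 + 0.72·0.09·0.17 = 0.060424 + 0.078897 + 0.033615 + 0.011016 = 0.183952
Of this, 0.044631 comes from 0.033615 + 0.011016 (the minor quake=true cases).
P(minor quake | spike) = 0.044631 / 0.183952 ≈ 0.2426

With the extra evidence:
Weight on minor quake=true, given the evidence: 0.72×0.09 = 0.064800
The normalizing constant is 0.51×0.91 + 0.72×0.09 = 0.528900
P(minor quake | spike, nearby quarry blast) = 0.064800/0.528900 ≈ 0.1225
Conditioning on nearby quarry blast lowers the posterior on minor quake: the classic explaining-away effect in a common-effect structure.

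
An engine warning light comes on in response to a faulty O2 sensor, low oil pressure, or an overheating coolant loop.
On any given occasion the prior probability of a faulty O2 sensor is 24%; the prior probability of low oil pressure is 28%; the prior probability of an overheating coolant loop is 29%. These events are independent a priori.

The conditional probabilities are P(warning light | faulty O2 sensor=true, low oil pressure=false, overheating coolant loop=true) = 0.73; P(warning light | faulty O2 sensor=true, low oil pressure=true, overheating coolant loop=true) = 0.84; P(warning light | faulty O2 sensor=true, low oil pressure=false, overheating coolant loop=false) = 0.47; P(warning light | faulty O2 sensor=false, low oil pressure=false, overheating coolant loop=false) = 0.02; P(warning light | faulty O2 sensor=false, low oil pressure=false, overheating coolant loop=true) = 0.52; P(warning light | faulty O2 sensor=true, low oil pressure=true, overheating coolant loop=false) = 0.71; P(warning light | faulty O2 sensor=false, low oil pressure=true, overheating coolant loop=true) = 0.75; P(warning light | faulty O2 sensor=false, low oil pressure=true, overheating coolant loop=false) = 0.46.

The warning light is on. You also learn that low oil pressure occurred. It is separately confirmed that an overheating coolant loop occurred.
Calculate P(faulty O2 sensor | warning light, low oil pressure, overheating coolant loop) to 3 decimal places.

P(faulty O2 sensor | warning light, low oil pressure, overheating coolant loop) ≈ 0.261

Numerator (weight on configurations with faulty O2 sensor): 0.84·0.24 = 0.201600
Denominator P(warning light | low oil pressure, overheating coolant loop): 0.75·0.76 + 0.84·0.24 = 0.771600
Posterior = 0.201600 / 0.771600 ≈ 0.261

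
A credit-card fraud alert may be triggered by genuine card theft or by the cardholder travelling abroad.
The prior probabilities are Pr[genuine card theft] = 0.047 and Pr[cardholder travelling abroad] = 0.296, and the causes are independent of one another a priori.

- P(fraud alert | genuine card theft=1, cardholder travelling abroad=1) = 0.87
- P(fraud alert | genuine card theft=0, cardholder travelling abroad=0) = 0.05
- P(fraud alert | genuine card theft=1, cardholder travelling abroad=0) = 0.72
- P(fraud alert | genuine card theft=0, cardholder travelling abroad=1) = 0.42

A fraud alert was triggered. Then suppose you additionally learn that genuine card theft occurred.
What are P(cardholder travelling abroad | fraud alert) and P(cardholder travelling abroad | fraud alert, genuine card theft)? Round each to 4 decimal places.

Enumerate the 4 (genuine card theft, cardholder travelling abroad) configurations and weight by the priors:
  P(fraud alert) = 0.05×0.953×0.704 + 0.42×0.953×0.296 + 0.72×0.047×0.704 + 0.87×0.047×0.296
        = 0.033546 + 0.118477 + 0.023823 + 0.012103 = 0.187949
The terms with cardholder travelling abroad present sum to 0.130580, so
  P(cardholder travelling abroad | fraud alert) = 0.130580 / 0.187949 ≈ 0.6948

With the extra evidence:
Sum P(fraud alert|·) weighted by the priors over both values of cardholder travelling abroad:
  P(fraud alert | genuine card theft) = 0.72·0.704 + 0.87·0.296
        = 0.506880 + 0.257520 = 0.764400
The terms with cardholder travelling abroad present sum to 0.257520, so
  P(cardholder travelling abroad | fraud alert, genuine card theft) = 0.257520 / 0.764400 ≈ 0.3369
— genuine card theft explains away the evidence for cardholder travelling abroad.

P(cardholder travelling abroad | fraud alert) ≈ 0.6948; P(cardholder travelling abroad | fraud alert, genuine card theft) ≈ 0.3369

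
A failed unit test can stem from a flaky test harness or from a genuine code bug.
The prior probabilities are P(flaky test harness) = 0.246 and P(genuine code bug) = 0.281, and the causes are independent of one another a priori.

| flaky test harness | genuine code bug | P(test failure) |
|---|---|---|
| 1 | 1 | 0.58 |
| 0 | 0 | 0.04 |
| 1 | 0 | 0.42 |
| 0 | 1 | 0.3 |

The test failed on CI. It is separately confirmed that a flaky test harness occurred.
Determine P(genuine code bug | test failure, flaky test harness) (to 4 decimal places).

P(test failure | flaky test harness) = 0.42×0.719 + 0.58×0.281 = 0.301980 + 0.162980 = 0.464960
Restricting to configurations with genuine code bug present: 0.58×0.281 = 0.162980.
So P(genuine code bug | test failure, flaky test harness) = 0.162980/0.464960 ≈ 0.3505.

P(genuine code bug | test failure, flaky test harness) ≈ 0.3505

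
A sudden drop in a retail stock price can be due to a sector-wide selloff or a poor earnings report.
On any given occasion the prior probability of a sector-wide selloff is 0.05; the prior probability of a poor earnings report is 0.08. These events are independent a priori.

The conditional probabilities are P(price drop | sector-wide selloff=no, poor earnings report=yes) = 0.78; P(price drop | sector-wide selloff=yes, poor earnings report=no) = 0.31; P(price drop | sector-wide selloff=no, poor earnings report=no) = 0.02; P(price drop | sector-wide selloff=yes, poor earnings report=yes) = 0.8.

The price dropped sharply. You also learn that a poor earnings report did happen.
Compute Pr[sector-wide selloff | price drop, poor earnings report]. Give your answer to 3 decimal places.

P(price drop | poor earnings report) = 0.78*0.95 + 0.8*0.05 = 0.741000 + 0.040000 = 0.781000
The sector-wide selloff-present share is 0.8*0.05 = 0.040000.
Hence the posterior is 0.040000/0.781000 ≈ 0.051.

Pr[sector-wide selloff | price drop, poor earnings report] ≈ 0.051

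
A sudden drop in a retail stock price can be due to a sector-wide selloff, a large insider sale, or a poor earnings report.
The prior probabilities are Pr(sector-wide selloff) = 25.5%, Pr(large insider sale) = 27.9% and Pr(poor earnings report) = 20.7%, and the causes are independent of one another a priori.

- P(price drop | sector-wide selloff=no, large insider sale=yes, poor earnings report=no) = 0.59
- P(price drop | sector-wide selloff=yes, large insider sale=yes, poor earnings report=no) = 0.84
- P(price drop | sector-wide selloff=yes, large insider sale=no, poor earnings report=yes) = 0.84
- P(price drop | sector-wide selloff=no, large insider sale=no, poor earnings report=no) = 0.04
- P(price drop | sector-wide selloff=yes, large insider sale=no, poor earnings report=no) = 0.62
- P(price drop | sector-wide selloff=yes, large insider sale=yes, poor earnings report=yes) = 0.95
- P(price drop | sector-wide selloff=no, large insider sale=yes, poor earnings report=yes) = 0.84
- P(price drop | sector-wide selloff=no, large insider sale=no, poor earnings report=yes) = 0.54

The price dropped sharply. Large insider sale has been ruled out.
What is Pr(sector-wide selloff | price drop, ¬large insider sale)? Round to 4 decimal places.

P(price drop | ¬large insider sale) = 0.04*0.745*0.793 + 0.54*0.745*0.207 + 0.62*0.255*0.793 + 0.84*0.255*0.207 = 0.023631 + 0.083276 + 0.125373 + 0.044339 = 0.276619
Of this, 0.169712 comes from 0.125373 + 0.044339 (the sector-wide selloff=true cases).
So P(sector-wide selloff | price drop, ¬large insider sale) = 0.169712/0.276619 ≈ 0.6135.

Pr(sector-wide selloff | price drop, ¬large insider sale) ≈ 0.6135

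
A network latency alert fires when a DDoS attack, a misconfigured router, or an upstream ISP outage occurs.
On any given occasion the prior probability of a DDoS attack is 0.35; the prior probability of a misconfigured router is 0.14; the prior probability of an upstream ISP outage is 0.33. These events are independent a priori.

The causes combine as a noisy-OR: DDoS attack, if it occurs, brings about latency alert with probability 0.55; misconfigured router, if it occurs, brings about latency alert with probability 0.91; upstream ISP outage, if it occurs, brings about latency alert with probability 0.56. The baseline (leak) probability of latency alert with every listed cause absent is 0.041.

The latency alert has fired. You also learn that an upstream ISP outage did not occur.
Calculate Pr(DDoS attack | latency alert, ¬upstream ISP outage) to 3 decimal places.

Pr(DDoS attack | latency alert, ¬upstream ISP outage) ≈ 0.673

Under noisy-OR, P(latency alert | causes) = 1 − (1−0.041)·∏(1−qᵢ) over the active causes.
P(latency alert | ¬upstream ISP outage) = 0.041·0.65·0.86 + 0.91369·0.65·0.14 + 0.56845·0.35·0.86 + 0.96116·0.35·0.14 = 0.022919 + 0.083146 + 0.171103 + 0.047097 = 0.324265
Restricting to configurations with DDoS attack present: 0.171103 + 0.047097 = 0.218200.
So P(DDoS attack | latency alert, ¬upstream ISP outage) = 0.218200/0.324265 ≈ 0.673.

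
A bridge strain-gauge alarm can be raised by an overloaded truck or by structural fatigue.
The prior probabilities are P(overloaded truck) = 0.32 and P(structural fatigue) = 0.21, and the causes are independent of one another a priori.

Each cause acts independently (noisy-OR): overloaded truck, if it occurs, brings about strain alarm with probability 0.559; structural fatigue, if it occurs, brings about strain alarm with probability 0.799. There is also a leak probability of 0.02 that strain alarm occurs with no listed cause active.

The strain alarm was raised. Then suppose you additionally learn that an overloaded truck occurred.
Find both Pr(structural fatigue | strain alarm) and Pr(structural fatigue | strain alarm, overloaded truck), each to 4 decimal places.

Under noisy-OR, P(strain alarm | causes) = 1 − (1−0.02)·∏(1−qᵢ) over the active causes.
By total probability over the 4 (overloaded truck, structural fatigue) configurations:
  P(strain alarm) = 0.02*0.68*0.79 + 0.80302*0.68*0.21 + 0.56782*0.32*0.79 + 0.913132*0.32*0.21
        = 0.010744 + 0.114671 + 0.143545 + 0.061362 = 0.330322
Configurations with structural fatigue contribute 0.176033, so
  P(structural fatigue | strain alarm) = 0.176033 / 0.330322 ≈ 0.5329

Now condition on the additional information:
Sum P(strain alarm|·) weighted by the priors over both values of structural fatigue:
  P(strain alarm | overloaded truck) = 0.56782·0.79 + 0.913132·0.21
        = 0.448578 + 0.191758 = 0.640336
The terms with structural fatigue present sum to 0.191758, so
  P(structural fatigue | strain alarm, overloaded truck) = 0.191758 / 0.640336 ≈ 0.2995
The drop from 0.5329 to 0.2995 is the explaining-away (discounting) effect.

Pr(structural fatigue | strain alarm) ≈ 0.5329; Pr(structural fatigue | strain alarm, overloaded truck) ≈ 0.2995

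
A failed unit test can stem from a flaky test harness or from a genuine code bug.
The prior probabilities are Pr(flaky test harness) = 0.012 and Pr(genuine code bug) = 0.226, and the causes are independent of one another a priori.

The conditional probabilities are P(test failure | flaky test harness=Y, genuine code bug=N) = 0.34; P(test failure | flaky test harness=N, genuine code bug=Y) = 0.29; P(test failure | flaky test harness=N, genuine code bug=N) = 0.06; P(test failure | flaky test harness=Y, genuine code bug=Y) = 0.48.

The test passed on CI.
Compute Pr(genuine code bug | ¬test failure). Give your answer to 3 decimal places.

Enumerate the 4 (flaky test harness, genuine code bug) configurations and weight by the priors:
  P(¬test failure) = 0.94·0.988·0.774 + 0.71·0.988·0.226 + 0.66·0.012·0.774 + 0.52·0.012·0.226
        = 0.718829 + 0.158534 + 0.006130 + 0.001410 = 0.884903
Keeping only the genuine code bug-present terms gives 0.159944, so
  P(genuine code bug | ¬test failure) = 0.159944 / 0.884903 ≈ 0.181

Pr(genuine code bug | ¬test failure) ≈ 0.181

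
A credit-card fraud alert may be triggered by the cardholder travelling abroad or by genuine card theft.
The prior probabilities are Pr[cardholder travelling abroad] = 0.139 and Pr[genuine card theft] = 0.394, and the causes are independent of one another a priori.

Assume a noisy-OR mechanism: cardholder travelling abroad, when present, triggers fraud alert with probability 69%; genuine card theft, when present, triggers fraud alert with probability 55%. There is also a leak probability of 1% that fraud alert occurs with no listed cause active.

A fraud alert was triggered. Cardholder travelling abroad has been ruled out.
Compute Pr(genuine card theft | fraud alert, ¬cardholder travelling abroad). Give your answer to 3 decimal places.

Under noisy-OR, P(fraud alert | causes) = 1 − (1−0.01)·∏(1−qᵢ) over the active causes.
Enumerate both values of genuine card theft and weight by the priors:
  P(fraud alert | ¬cardholder travelling abroad) = 0.01*0.606 + 0.5545*0.394
        = 0.006060 + 0.218473 = 0.224533
Keeping only the genuine card theft-present terms gives 0.218473, so
  P(genuine card theft | fraud alert, ¬cardholder travelling abroad) = 0.218473 / 0.224533 ≈ 0.973

Pr(genuine card theft | fraud alert, ¬cardholder travelling abroad) ≈ 0.973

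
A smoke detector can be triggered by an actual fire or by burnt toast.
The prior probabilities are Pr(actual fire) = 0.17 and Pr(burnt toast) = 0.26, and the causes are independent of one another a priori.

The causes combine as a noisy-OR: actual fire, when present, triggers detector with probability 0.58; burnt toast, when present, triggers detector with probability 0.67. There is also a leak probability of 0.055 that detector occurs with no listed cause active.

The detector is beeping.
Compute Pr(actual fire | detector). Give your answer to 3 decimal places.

Pr(actual fire | detector) ≈ 0.385

Under noisy-OR, P(detector | causes) = 1 − (1−0.055)·∏(1−qᵢ) over the active causes.
Numerator (weight on configurations with actual fire): 0.075870 + 0.038411 = 0.114281
The normalizing constant is 0.055*0.83*0.74 + 0.68815*0.83*0.26 + 0.6031*0.17*0.74 + 0.869023*0.17*0.26 = 0.296565
P(actual fire | detector) = 0.114281/0.296565 ≈ 0.385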